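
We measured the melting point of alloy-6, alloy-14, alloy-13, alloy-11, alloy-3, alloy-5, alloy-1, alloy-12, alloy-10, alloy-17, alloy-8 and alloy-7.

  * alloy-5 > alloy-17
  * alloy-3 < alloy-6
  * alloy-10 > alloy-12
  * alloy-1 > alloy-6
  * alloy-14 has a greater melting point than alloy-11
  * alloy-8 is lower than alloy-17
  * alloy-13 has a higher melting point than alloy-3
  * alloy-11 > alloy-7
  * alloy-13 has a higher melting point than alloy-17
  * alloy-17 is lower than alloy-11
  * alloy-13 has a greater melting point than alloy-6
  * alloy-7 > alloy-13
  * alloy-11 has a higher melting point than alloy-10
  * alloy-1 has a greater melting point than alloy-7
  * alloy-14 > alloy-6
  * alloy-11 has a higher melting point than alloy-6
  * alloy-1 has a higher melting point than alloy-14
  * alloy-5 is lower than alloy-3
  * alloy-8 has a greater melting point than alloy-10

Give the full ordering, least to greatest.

alloy-12 < alloy-10 < alloy-8 < alloy-17 < alloy-5 < alloy-3 < alloy-6 < alloy-13 < alloy-7 < alloy-11 < alloy-14 < alloy-1

The consecutive links are each given: alloy-12 < alloy-10; alloy-10 < alloy-8; alloy-8 < alloy-17; alloy-17 < alloy-5; alloy-5 < alloy-3; alloy-3 < alloy-6; alloy-6 < alloy-13; alloy-13 < alloy-7; alloy-7 < alloy-11; alloy-11 < alloy-14; alloy-14 < alloy-1.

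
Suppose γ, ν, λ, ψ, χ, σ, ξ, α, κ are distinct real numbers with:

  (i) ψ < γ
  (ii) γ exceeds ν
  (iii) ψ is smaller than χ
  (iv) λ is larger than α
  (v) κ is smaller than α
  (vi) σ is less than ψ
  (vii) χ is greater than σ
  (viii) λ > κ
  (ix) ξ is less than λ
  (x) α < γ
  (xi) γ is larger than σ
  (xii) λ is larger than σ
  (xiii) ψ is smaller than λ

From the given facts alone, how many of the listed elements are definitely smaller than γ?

Directly below γ: σ, α, ψ, ν.
One step further: κ (5 so far).
Nothing else is reachable below γ; 5 in all.

5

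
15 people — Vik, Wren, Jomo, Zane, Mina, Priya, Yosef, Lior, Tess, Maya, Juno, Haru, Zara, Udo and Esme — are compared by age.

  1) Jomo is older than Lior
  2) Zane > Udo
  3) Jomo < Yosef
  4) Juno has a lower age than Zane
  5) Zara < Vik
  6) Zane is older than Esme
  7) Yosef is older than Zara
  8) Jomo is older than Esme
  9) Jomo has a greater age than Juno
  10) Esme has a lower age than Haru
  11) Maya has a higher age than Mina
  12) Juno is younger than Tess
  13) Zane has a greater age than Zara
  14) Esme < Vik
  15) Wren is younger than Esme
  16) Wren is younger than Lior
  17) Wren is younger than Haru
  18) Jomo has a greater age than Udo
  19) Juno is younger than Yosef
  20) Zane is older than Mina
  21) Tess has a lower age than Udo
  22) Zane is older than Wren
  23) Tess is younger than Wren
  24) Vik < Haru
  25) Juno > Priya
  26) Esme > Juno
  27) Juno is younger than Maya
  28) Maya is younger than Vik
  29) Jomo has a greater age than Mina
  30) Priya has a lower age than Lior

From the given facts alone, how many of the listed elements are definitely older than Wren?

7

Directly above Wren: Lior, Esme, Zane, Haru.
One step further: Vik, Jomo (6 so far).
One step further: Yosef (7 so far).
No other element is forced above Wren by the given relations, so the count is 7.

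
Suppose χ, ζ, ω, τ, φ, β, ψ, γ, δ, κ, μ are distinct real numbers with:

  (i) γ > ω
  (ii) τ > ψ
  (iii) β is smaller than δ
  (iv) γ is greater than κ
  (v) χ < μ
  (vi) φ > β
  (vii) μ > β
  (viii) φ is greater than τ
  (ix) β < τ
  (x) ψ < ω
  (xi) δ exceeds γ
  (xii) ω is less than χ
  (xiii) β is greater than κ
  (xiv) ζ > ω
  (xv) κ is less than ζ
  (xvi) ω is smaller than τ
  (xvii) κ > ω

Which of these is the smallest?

ψ

ω is not least since ψ < ω; κ is not least since ω < κ; χ is not least since ω < χ; β is not least since κ < β; γ is not least since ω < γ; τ is not least since β < τ; δ is not least since γ < δ; μ is not least since χ < μ; ζ is not least since ω < ζ; φ is not least since β < φ.
Only ψ has nothing below it, so ψ is the smallest.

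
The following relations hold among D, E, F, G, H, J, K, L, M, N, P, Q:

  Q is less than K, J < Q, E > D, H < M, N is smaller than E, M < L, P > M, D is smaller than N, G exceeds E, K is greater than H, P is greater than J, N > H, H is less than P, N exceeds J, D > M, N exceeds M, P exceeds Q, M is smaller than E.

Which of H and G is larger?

Following the relations from H: H < M < D < N < E < G.
So H < G; G is the larger of the two.

G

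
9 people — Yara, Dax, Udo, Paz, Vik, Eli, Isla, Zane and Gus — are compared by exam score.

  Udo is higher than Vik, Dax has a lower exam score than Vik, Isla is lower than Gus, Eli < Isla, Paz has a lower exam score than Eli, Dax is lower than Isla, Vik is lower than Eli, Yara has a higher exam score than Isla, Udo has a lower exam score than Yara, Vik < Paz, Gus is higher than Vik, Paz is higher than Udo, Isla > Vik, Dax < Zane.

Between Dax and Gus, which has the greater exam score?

Gus

Link the given pairs in sequence: Dax < Vik; Vik < Udo; Udo < Paz; Paz < Eli; Eli < Isla; Isla < Gus.
Chaining these gives Dax < Vik < Udo < Paz < Eli < Isla < Gus.
So Dax < Gus; Gus is the higher of the two.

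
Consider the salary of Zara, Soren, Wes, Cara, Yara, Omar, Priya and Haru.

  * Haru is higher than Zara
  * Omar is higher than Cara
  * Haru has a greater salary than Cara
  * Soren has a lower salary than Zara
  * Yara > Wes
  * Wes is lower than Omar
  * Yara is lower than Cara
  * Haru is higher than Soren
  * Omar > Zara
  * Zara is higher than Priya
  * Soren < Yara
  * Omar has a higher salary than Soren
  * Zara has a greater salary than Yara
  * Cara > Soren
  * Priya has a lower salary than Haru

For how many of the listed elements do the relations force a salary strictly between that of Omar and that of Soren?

3

Chaining upward from Soren reaches: Yara, Cara, Zara, Haru.
Chaining downward from Omar reaches: Priya, Wes, Yara, Cara, Zara.
Strictly between Soren and Omar are those in both lists: Yara, Cara, Zara — 3 elements.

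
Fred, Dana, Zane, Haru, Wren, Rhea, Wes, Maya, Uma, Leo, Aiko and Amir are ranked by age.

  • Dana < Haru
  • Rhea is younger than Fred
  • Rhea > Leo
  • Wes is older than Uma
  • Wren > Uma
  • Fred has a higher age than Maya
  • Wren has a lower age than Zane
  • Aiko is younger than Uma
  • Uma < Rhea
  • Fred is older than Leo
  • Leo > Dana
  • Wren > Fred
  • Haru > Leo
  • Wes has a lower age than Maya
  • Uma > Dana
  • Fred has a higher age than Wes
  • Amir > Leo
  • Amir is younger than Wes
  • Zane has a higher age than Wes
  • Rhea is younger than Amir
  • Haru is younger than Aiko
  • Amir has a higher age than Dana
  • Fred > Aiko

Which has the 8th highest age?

Uma

The consecutive relations fix a unique order: Dana < Leo < Haru < Aiko < Uma < Rhea < Amir < Wes < Maya < Fred < Wren < Zane.
The 8th largest is Uma.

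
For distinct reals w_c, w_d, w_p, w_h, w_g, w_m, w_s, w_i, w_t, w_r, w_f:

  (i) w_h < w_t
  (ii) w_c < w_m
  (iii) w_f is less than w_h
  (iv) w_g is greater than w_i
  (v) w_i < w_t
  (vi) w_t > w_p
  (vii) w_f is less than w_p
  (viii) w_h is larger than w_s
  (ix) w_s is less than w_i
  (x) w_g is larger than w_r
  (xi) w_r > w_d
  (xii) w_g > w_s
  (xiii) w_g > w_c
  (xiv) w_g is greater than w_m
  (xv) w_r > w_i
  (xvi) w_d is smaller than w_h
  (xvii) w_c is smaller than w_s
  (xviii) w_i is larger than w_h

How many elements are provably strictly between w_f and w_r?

Chaining upward from w_f reaches: w_p, w_h, w_i, w_t, w_g.
Chaining downward from w_r reaches: w_d, w_c, w_s, w_h, w_i.
Strictly between w_f and w_r are those in both lists: w_h, w_i — 2 elements.

2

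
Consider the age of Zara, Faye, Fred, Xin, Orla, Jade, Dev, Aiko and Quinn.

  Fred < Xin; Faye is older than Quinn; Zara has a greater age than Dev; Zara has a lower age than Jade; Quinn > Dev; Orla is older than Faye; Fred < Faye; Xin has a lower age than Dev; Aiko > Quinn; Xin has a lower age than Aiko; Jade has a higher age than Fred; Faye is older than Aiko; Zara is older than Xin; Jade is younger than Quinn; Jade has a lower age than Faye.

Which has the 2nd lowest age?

Chaining the given pairs: Fred < Xin < Dev < Zara < Jade < Quinn < Aiko < Faye < Orla.
The 2nd smallest is Xin.

Xin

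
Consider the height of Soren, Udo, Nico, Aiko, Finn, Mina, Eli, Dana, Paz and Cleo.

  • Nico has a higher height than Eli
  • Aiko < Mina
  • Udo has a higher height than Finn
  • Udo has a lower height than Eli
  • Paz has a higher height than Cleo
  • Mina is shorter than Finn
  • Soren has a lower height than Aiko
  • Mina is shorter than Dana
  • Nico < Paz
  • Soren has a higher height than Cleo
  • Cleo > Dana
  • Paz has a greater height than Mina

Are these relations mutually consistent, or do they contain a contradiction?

We have Mina < Dana stated directly, yet also Dana < Cleo < Soren < Aiko < Mina by chaining the others — so Dana < Mina. Contradiction.

inconsistent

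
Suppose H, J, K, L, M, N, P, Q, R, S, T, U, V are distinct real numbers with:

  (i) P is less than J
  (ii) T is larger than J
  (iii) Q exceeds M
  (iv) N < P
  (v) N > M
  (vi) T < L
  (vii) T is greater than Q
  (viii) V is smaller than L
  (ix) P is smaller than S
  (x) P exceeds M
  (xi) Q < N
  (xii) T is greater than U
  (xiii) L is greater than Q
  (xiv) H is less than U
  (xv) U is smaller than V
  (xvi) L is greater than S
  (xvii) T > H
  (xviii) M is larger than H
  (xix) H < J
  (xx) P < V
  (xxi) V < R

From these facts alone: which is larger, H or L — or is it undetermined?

L

The relevant relations are H < M; M < Q; Q < N; N < P; P < J; J < T; T < L.
Together: H < M < Q < N < P < J < T < L.
So L is larger.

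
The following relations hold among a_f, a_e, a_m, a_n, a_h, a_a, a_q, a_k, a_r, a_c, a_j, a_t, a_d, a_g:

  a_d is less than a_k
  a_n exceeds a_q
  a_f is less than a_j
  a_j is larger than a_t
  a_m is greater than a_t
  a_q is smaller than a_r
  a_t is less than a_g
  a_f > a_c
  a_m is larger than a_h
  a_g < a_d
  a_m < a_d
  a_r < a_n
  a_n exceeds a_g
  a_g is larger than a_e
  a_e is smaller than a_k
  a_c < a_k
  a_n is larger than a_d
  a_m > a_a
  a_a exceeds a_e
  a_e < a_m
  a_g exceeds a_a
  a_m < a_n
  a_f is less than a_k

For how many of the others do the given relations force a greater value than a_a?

From a_a the given relations immediately reach a_m, a_g.
From those, a_d, a_n — 4 in total.
From those, a_k — 5 in total.
Nothing else is reachable above a_a; 5 in all.

5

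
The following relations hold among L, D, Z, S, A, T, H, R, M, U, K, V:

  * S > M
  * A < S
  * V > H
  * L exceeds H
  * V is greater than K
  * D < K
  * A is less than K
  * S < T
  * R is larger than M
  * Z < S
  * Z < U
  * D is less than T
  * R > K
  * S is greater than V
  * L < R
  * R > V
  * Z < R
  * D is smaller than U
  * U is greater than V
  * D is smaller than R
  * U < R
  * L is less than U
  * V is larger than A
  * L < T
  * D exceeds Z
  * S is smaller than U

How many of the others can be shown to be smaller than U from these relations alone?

9

The elements the relations force below U are H, A, Z, D, L, K, M, V, S — no chain reaches any other.
That is 9.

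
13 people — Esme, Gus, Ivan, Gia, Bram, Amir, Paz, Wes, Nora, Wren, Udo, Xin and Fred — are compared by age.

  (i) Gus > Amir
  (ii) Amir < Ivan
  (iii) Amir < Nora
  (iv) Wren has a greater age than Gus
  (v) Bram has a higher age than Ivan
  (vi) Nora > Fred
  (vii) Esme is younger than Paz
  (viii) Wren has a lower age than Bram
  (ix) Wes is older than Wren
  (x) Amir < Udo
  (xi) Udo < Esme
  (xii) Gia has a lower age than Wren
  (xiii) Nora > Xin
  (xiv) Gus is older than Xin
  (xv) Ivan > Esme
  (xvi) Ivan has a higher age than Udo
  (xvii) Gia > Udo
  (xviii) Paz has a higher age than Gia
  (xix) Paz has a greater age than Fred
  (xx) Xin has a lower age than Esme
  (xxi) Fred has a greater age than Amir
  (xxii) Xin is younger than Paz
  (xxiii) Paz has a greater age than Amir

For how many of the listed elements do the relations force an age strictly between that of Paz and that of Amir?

4

Chaining upward from Amir reaches: Fred, Udo, Gus, Gia, Wren, Esme, Ivan, Bram, Wes, Nora.
Chaining downward from Paz reaches: Fred, Xin, Udo, Gia, Esme.
Strictly between Amir and Paz are those in both lists: Fred, Udo, Gia, Esme — 4 elements.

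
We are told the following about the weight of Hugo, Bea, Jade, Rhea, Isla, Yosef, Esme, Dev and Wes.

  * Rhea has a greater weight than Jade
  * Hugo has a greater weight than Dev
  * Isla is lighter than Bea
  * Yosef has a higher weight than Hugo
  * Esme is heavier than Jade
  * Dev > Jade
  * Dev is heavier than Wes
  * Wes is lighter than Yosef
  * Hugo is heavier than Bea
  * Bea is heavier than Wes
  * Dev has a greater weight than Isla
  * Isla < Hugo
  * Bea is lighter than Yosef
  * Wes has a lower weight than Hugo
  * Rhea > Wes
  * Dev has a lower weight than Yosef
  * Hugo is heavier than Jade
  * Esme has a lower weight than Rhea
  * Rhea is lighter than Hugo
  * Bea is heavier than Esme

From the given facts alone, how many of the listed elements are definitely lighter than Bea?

Directly below Bea: Wes, Isla, Esme.
One step further: Jade (4 so far).
Nothing else is reachable below Bea; 4 in all.

4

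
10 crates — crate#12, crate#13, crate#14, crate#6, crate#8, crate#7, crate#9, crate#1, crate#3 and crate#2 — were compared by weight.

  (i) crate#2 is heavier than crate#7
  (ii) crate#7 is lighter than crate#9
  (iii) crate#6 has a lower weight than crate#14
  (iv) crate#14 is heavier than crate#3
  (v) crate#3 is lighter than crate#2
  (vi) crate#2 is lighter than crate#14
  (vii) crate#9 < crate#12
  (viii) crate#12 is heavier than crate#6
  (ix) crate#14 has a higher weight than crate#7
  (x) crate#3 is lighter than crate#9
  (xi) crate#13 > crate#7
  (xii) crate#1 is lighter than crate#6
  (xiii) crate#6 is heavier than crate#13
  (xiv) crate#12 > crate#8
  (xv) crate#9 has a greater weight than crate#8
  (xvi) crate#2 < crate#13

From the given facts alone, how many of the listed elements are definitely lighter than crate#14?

Directly below crate#14: crate#7, crate#3, crate#2, crate#6.
One step further: crate#1, crate#13 (6 so far).
Nothing else is reachable below crate#14; 6 in all.

6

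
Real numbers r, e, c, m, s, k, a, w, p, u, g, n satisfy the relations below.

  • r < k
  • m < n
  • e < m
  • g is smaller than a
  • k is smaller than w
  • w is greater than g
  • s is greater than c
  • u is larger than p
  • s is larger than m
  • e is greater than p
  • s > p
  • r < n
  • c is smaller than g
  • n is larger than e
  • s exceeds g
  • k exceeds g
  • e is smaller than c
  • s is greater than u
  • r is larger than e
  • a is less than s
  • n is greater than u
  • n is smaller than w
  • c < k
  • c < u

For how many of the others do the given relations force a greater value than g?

4

Directly above g: a, k, s, w.
Nothing else is reachable above g; 4 in all.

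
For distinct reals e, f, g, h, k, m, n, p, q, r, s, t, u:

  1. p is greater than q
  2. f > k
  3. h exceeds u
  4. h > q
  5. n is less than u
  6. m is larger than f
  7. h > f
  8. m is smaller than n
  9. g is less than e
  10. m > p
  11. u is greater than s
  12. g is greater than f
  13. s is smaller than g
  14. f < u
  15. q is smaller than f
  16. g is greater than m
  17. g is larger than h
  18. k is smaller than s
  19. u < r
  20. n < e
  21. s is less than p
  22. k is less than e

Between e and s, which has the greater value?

e

s < p < m < n < u < h < g < e, by transitivity through p, m, n, u, h, g.
So s < e; e is the larger of the two.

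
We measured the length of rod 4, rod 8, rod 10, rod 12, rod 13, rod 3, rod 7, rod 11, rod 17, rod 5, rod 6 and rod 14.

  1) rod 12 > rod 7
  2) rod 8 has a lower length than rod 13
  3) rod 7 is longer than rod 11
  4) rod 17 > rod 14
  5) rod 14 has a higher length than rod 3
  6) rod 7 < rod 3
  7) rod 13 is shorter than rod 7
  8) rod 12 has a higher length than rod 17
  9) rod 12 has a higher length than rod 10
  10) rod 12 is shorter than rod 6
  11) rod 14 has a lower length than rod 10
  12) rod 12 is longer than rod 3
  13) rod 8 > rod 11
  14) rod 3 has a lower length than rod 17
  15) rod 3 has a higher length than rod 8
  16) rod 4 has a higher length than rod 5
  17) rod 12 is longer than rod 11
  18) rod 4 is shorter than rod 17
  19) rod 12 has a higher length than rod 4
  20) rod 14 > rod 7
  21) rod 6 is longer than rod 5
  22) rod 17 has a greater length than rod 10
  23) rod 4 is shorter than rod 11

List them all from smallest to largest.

Each adjacent pair is fixed by a given relation: rod 5 < rod 4; rod 4 < rod 11; rod 11 < rod 8; rod 8 < rod 13; rod 13 < rod 7; rod 7 < rod 3; rod 3 < rod 14; rod 14 < rod 10; rod 10 < rod 17; rod 17 < rod 12; rod 12 < rod 6. Chaining them end to end gives the full order.

rod 5 < rod 4 < rod 11 < rod 8 < rod 13 < rod 7 < rod 3 < rod 14 < rod 10 < rod 17 < rod 12 < rod 6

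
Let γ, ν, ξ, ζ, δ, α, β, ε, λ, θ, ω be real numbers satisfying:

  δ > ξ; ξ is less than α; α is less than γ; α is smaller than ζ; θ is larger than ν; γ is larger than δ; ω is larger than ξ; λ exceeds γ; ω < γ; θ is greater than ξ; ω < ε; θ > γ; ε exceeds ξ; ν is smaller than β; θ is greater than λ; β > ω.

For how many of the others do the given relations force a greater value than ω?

5

From ω the given relations immediately reach β, ε, γ.
From those, λ, θ — 5 in total.
No other element is forced above ω by the given relations, so the count is 5.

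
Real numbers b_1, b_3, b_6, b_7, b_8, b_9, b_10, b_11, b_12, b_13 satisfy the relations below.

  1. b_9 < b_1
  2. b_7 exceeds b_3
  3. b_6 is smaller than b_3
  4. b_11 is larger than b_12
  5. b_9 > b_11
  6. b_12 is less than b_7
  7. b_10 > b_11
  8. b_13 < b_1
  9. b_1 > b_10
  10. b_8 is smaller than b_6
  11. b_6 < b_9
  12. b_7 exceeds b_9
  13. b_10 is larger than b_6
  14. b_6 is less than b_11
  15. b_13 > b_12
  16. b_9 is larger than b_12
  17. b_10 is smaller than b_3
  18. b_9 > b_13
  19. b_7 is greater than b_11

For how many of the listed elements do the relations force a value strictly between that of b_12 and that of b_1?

4

The relations place b_12 below b_1. An element lies strictly between them when it is forced above b_12 and also forced below b_1.
Above b_12: {b_13, b_11, b_10, b_9, b_3, b_7}. Below b_1: {b_8, b_13, b_6, b_11, b_10, b_9}.
Intersection: {b_13, b_11, b_10, b_9} — 4.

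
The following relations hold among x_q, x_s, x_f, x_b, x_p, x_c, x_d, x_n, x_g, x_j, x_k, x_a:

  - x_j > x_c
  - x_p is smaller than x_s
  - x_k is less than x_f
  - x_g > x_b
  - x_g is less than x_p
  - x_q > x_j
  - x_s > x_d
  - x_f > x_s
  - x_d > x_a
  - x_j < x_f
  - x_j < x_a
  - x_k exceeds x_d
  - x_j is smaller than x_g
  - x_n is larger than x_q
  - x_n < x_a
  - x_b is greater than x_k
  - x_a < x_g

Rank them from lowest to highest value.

Each adjacent pair is fixed by a given relation: x_c < x_j; x_j < x_q; x_q < x_n; x_n < x_a; x_a < x_d; x_d < x_k; x_k < x_b; x_b < x_g; x_g < x_p; x_p < x_s; x_s < x_f. Chaining them end to end gives the full order.

x_c < x_j < x_q < x_n < x_a < x_d < x_k < x_b < x_g < x_p < x_s < x_f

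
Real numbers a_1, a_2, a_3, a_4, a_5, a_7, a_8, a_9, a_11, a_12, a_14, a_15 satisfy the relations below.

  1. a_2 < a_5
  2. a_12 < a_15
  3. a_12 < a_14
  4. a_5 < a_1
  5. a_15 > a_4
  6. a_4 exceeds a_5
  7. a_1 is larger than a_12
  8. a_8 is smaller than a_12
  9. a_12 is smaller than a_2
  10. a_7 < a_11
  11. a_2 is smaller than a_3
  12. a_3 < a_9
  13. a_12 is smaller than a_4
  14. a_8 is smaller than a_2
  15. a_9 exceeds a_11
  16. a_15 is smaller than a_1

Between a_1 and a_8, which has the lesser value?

The relevant relations are a_8 < a_12; a_12 < a_2; a_2 < a_5; a_5 < a_4; a_4 < a_15; a_15 < a_1.
Together: a_8 < a_12 < a_2 < a_5 < a_4 < a_15 < a_1.
So a_8 < a_1; a_8 is the smaller of the two.

a_8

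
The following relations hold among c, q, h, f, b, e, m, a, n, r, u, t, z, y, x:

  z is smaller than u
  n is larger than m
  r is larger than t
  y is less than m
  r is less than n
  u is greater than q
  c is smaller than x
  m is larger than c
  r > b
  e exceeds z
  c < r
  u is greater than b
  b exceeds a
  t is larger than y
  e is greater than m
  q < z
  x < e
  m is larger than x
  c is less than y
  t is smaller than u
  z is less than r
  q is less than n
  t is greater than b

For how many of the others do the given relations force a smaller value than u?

7

From u the given relations immediately reach q, z, b, t.
From those, y, a — 6 in total.
From those, c — 7 in total.
No other element is forced below u by the given relations, so the count is 7.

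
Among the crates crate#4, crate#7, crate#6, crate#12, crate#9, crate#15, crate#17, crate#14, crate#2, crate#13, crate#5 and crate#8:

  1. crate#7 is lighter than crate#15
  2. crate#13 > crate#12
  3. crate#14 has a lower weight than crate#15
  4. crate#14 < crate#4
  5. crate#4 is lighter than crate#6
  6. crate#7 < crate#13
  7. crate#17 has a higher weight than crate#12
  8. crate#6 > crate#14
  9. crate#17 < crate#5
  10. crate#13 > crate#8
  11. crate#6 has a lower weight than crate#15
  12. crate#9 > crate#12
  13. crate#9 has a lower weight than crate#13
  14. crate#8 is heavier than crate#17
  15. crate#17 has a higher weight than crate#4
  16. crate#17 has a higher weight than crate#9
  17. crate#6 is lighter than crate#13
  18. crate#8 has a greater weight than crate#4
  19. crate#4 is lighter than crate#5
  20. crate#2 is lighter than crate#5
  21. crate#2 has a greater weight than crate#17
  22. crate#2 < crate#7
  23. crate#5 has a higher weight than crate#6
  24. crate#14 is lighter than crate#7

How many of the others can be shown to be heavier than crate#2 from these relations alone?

Directly above crate#2: crate#7, crate#5.
One step further: crate#15, crate#13 (4 so far).
No other element is forced above crate#2 by the given relations, so the count is 4.

4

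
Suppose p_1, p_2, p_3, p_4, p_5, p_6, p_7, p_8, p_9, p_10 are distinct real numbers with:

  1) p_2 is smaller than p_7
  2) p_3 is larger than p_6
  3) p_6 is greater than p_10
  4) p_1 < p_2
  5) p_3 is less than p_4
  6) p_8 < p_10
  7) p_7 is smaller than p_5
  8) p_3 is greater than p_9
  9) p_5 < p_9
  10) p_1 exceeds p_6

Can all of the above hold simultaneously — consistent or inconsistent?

consistent

Every relation is compatible with p_8 < p_10 < p_6 < p_1 < p_2 < p_7 < p_5 < p_9 < p_3 < p_4; the set is consistent.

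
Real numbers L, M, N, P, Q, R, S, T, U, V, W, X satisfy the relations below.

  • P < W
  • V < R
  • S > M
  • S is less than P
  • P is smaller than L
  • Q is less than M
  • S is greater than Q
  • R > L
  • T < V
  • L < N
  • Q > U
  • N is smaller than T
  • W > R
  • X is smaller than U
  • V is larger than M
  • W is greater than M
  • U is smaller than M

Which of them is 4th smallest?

M

The consecutive relations fix a unique order: X < U < Q < M < S < P < L < N < T < V < R < W.
Counting 4 from the smallest end gives M.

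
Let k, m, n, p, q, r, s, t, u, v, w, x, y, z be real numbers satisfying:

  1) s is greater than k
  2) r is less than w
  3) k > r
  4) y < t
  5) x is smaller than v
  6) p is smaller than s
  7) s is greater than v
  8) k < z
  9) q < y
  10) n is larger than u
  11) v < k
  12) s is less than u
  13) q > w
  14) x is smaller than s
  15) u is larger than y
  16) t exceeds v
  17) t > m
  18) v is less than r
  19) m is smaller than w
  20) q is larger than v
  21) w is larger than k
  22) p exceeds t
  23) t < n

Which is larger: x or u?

u

Following the relations from x: x < v < r < k < w < q < y < t < p < s < u.
So x < u; u is the larger of the two.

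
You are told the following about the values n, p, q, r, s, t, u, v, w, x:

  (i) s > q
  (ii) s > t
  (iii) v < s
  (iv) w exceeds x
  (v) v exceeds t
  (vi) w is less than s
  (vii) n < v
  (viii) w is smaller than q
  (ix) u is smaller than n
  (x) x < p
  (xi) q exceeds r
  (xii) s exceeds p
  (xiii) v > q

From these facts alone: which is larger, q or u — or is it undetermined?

Following every chain through u: above u we get n, v, s.
q is not reached, and no chain runs the other way from q to u.
So the given relations leave the order of u and q undetermined.

undetermined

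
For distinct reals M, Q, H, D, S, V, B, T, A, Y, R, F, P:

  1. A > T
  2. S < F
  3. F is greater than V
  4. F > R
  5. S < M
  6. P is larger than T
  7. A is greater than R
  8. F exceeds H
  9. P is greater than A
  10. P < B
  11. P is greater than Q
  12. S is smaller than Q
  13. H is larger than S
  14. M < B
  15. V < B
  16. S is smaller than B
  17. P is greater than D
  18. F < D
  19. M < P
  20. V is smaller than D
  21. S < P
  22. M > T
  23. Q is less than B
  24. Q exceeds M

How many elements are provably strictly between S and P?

5

The relations place S below P. An element lies strictly between them when it is forced above S and also forced below P.
Above S: {H, M, F, D, Q, B}. Below P: {T, V, H, M, R, F, D, A, Q}.
Intersection: {H, M, F, D, Q} — 5.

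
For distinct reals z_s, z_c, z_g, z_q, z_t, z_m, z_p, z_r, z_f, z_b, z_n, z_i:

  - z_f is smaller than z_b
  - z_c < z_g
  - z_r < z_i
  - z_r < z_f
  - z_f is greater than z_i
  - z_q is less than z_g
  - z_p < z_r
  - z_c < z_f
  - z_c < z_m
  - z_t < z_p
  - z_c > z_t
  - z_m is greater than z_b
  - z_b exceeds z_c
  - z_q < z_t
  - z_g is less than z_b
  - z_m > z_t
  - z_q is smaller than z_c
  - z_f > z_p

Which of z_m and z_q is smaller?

z_q

z_q < z_t and z_t < z_p give z_q < z_p.
With z_p < z_r: z_q < z_t < z_p < z_r.
Then z_r < z_i extends the chain to z_i.
With z_i < z_f: z_q < z_t < z_p < z_r < z_i < z_f.
Then z_f < z_b extends the chain to z_b.
With z_b < z_m: z_q < z_t < z_p < z_r < z_i < z_f < z_b < z_m.
So z_q < z_m; z_q is the smaller of the two.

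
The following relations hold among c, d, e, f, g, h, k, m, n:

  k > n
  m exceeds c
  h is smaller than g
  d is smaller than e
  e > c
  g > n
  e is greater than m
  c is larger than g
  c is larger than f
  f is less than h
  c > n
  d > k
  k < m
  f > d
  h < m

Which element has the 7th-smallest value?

c

Piecing the relations together gives one ordering: n < k < d < f < h < g < c < m < e.
Counting 7 from the smallest end gives c.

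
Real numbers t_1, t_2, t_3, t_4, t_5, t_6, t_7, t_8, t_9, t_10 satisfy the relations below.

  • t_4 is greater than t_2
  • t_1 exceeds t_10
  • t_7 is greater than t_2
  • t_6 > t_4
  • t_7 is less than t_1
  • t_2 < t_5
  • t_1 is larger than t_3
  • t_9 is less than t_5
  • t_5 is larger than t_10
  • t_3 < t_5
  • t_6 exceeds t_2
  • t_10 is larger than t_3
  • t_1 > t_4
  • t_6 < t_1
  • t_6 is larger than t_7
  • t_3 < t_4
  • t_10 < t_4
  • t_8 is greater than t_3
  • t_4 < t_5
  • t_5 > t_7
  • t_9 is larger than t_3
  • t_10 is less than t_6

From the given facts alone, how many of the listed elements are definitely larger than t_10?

From t_10 the given relations immediately reach t_4, t_6, t_5, t_1.
No other element is forced above t_10 by the given relations, so the count is 4.

4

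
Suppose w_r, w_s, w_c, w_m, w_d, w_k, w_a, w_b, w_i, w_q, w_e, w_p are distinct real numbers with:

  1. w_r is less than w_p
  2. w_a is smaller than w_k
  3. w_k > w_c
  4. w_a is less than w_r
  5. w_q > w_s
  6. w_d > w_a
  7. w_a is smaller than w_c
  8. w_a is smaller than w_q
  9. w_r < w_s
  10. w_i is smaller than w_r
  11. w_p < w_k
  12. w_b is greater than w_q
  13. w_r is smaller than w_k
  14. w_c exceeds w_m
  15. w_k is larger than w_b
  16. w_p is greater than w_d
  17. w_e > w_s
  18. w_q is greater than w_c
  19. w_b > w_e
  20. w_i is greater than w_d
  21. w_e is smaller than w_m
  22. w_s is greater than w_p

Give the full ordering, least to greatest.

w_a < w_d < w_i < w_r < w_p < w_s < w_e < w_m < w_c < w_q < w_b < w_k

The consecutive links are each given: w_a < w_d; w_d < w_i; w_i < w_r; w_r < w_p; w_p < w_s; w_s < w_e; w_e < w_m; w_m < w_c; w_c < w_q; w_q < w_b; w_b < w_k.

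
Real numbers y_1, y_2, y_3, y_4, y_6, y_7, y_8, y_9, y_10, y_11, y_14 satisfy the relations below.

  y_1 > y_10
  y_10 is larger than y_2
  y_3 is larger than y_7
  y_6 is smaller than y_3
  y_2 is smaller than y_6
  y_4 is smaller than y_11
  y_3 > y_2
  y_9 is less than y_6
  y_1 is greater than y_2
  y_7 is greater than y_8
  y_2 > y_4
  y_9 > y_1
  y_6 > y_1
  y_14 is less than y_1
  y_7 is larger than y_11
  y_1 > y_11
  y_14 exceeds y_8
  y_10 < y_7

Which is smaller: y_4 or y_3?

y_4

Link the given pairs in sequence: y_4 < y_2; y_2 < y_10; y_10 < y_1; y_1 < y_9; y_9 < y_6; y_6 < y_3.
Chaining these gives y_4 < y_2 < y_10 < y_1 < y_9 < y_6 < y_3.
So y_4 < y_3; y_4 is the smaller of the two.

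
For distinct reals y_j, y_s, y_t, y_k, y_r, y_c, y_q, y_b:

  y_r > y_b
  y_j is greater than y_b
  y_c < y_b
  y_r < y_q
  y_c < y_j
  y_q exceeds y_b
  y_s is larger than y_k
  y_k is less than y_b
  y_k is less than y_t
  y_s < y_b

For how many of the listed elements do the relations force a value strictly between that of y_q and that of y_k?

Chaining upward from y_k reaches: y_s, y_b, y_j, y_t, y_r.
Chaining downward from y_q reaches: y_c, y_s, y_b, y_r.
Strictly between y_k and y_q are those in both lists: y_s, y_b, y_r — 3 elements.

3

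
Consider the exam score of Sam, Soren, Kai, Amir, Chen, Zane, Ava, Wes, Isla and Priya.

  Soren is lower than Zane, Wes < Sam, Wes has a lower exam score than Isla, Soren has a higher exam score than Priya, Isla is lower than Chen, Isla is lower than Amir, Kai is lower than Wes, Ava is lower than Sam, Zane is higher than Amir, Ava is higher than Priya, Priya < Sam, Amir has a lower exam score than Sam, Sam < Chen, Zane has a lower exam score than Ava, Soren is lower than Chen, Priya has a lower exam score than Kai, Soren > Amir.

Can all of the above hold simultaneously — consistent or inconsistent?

consistent

Every relation is compatible with Priya < Kai < Wes < Isla < Amir < Soren < Zane < Ava < Sam < Chen; the set is consistent.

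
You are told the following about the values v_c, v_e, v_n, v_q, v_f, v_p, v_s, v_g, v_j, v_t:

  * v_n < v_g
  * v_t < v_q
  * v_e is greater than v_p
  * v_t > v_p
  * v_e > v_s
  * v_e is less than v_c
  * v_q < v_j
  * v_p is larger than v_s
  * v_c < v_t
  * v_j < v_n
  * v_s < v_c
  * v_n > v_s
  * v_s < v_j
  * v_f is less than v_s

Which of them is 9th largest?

The consecutive relations fix a unique order: v_f < v_s < v_p < v_e < v_c < v_t < v_q < v_j < v_n < v_g.
The 9th largest is v_s.

v_s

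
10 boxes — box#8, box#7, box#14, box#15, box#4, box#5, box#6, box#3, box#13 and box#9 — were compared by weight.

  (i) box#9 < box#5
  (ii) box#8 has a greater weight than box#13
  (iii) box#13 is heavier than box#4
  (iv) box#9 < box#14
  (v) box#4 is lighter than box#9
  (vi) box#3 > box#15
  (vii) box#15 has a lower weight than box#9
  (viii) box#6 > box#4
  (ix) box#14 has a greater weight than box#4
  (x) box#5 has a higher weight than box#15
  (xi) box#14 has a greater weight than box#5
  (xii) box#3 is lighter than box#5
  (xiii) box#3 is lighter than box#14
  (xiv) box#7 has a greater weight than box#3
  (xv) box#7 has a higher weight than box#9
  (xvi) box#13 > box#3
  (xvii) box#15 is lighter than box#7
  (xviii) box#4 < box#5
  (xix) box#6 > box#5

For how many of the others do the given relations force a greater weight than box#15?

Directly above box#15: box#9, box#3, box#5, box#7.
One step further: box#13, box#14, box#6 (7 so far).
One step further: box#8 (8 so far).
No other element is forced above box#15 by the given relations, so the count is 8.

8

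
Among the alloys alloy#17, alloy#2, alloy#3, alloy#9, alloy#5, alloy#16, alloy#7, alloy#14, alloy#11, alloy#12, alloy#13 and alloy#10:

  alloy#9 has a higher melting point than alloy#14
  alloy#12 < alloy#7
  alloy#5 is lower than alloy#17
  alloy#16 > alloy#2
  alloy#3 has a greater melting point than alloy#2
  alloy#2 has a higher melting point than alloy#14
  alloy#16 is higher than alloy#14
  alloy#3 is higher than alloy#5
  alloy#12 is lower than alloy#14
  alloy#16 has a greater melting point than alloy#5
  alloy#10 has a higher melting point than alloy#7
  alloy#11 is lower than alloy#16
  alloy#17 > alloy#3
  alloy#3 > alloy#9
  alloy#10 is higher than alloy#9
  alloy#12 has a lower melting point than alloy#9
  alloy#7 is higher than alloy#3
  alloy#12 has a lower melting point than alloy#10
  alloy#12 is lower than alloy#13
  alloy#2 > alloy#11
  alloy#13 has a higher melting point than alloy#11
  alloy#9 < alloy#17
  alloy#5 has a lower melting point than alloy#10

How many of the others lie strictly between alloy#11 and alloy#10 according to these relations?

3

Chaining upward from alloy#11 reaches: alloy#2, alloy#3, alloy#16, alloy#7, alloy#17, alloy#13.
Chaining downward from alloy#10 reaches: alloy#12, alloy#14, alloy#5, alloy#2, alloy#9, alloy#3, alloy#7.
Strictly between alloy#11 and alloy#10 are those in both lists: alloy#2, alloy#3, alloy#7 — 3 elements.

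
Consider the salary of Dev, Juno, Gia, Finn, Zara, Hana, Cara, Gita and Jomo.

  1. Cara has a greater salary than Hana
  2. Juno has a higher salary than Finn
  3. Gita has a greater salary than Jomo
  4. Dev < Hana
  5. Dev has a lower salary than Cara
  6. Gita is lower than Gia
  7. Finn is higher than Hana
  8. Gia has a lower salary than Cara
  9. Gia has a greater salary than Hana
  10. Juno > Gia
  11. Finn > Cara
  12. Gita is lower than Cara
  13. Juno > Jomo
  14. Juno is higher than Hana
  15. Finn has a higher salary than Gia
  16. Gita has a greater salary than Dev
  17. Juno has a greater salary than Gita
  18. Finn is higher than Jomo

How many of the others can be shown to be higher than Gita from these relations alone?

4

Directly above Gita: Gia, Cara, Juno.
One step further: Finn (4 so far).
Nothing else is reachable above Gita; 4 in all.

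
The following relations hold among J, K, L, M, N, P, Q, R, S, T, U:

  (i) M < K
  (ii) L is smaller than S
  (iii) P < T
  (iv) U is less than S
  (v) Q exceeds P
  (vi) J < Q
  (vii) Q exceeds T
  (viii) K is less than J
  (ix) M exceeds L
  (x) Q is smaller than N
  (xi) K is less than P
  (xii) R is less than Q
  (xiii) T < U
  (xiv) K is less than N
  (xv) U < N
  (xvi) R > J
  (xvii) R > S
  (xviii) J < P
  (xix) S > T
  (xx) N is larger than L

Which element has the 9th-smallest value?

Piecing the relations together gives one ordering: L < M < K < J < P < T < U < S < R < Q < N.
Counting 9 from the smallest end gives R.

R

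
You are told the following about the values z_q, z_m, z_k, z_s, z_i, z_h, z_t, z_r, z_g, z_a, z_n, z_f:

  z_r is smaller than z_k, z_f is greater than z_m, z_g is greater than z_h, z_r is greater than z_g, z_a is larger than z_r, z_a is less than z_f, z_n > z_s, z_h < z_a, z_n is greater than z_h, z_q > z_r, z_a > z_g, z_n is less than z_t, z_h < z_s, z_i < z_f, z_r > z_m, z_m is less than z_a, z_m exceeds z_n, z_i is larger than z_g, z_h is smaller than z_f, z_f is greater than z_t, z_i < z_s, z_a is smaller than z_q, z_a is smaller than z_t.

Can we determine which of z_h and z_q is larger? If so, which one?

z_q

z_h < z_g and z_g < z_i give z_h < z_i.
With z_i < z_s: z_h < z_g < z_i < z_s.
Then z_s < z_n extends the chain to z_n.
With z_n < z_m: z_h < z_g < z_i < z_s < z_n < z_m.
With z_m < z_r: z_h < z_g < z_i < z_s < z_n < z_m < z_r.
With z_r < z_a: z_h < z_g < z_i < z_s < z_n < z_m < z_r < z_a.
With z_a < z_q: z_h < z_g < z_i < z_s < z_n < z_m < z_r < z_a < z_q.
So z_q is larger.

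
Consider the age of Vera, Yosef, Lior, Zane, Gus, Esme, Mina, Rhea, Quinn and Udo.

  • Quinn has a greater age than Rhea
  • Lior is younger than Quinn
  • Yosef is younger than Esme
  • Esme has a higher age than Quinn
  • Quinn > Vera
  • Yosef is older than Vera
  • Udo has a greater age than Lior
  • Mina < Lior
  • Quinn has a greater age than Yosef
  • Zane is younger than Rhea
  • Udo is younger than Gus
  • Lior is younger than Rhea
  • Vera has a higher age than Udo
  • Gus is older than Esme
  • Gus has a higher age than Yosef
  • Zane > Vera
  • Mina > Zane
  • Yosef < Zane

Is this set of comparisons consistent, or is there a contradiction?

inconsistent

Chaining the given relations yields Udo < Vera < Yosef < Zane < Mina < Lior, so Udo < Lior. But one relation states Lior < Udo. These cannot both hold.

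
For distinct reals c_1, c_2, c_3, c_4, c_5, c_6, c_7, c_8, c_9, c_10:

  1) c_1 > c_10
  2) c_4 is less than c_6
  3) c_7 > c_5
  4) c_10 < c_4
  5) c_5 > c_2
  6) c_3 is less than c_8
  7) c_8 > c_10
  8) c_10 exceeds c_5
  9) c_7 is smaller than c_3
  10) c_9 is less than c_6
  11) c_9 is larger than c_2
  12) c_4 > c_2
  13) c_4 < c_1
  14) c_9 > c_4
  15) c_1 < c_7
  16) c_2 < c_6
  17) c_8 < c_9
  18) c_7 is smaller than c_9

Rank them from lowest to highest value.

c_2 < c_5 < c_10 < c_4 < c_1 < c_7 < c_3 < c_8 < c_9 < c_6

Nothing is placed below c_2, so it is least; from there c_2 < c_5; c_5 < c_10; c_10 < c_4; c_4 < c_1; c_1 < c_7; c_7 < c_3; c_3 < c_8; c_8 < c_9; c_9 < c_6, each given directly.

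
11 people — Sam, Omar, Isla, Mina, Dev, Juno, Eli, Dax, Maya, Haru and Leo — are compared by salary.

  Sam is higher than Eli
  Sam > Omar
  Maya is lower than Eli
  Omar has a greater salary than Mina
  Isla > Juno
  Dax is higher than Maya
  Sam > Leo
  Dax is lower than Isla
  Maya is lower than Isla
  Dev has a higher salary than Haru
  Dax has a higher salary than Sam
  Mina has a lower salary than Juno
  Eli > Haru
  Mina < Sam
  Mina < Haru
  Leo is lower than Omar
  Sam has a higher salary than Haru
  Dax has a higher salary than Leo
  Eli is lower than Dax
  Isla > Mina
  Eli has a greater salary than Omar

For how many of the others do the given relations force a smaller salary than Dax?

7

The elements the relations force below Dax are Leo, Mina, Maya, Omar, Haru, Eli, Sam — no chain reaches any other.
That is 7.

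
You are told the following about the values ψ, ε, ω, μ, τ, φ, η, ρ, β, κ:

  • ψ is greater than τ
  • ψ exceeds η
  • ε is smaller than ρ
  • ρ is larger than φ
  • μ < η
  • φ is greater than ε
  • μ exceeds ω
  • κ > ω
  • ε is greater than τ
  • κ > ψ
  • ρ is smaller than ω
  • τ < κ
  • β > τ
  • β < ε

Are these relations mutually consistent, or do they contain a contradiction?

Every relation is compatible with τ < β < ε < φ < ρ < ω < μ < η < ψ < κ; the set is consistent.

consistent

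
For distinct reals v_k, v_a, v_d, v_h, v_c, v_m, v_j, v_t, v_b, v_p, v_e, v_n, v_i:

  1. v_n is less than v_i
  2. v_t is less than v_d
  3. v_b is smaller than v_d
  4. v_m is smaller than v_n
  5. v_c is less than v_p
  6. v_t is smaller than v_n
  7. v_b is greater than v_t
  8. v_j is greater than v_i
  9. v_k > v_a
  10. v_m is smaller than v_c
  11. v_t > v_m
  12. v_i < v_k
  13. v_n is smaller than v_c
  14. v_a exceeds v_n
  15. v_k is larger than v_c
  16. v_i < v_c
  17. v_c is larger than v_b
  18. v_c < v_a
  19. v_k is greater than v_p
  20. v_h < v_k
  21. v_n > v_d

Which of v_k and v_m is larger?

v_m < v_t and v_t < v_b give v_m < v_b.
With v_b < v_d: v_m < v_t < v_b < v_d.
With v_d < v_n: v_m < v_t < v_b < v_d < v_n.
With v_n < v_i: v_m < v_t < v_b < v_d < v_n < v_i.
Then v_i < v_c extends the chain to v_c.
Then v_c < v_a extends the chain to v_a.
Then v_a < v_k extends the chain to v_k.
So v_m < v_k; v_k is the larger of the two.

v_k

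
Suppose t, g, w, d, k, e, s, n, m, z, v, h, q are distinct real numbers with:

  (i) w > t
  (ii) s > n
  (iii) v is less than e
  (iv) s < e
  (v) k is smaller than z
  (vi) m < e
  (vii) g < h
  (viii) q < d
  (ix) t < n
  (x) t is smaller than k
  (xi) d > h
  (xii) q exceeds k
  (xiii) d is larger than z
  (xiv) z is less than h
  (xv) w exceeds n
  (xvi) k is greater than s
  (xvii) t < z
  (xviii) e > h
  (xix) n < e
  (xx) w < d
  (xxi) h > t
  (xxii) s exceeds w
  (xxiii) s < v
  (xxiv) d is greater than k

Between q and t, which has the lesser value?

t < n and n < w give t < w.
Then w < s extends the chain to s.
With s < k: t < n < w < s < k.
Then k < q extends the chain to q.
So t < q; t is the smaller of the two.

t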